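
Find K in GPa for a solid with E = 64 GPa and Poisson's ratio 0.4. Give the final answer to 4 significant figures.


K = E / (3*(1-2*nu))
K = 64 / (3*(1-2*0.4))
K = 106.7 GPa


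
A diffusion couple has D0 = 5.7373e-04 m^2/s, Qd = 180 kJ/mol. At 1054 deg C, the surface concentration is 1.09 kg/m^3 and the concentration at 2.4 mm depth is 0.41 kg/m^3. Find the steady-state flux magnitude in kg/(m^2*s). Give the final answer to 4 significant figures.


Step 1: D = D0 * exp(-Qd/(R*T))
T = 1054 + 273.15 = 1327.15 K
D = 5.7373e-04 * exp(-180e3 / (8.314 * 1327.15)) = 4.71977e-11 m^2/s
Step 2: J = D * (C1 - C2) / dx
J = 4.71977e-11 * (1.09 - 0.41) / 2.4e-03
J = 1.337e-08 kg/(m^2*s)


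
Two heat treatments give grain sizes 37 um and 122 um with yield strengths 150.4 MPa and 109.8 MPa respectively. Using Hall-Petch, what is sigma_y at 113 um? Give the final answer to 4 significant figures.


sigma_y = sigma0 + k / sqrt(d)
1/sqrt(d1) = 1/sqrt(3.7e-05) = 164.399;  1/sqrt(d2) = 90.5357
k = (sigma1 - sigma2) / (1/sqrt(d1) - 1/sqrt(d2)) = (150.4 - 109.8) / (164.399 - 90.5357) = 0.549664 MPa*m^0.5
sigma0 = sigma1 - k/sqrt(d1) = 150.4 - 0.549664*164.399 = 60.0357 MPa
sigma_y(d3) = 60.0357 + 0.549664 / sqrt(1.13e-04) = 111.7 MPa


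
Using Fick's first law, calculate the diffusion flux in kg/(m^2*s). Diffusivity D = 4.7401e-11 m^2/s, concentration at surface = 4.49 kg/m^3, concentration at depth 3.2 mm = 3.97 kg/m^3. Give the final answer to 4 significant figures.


J = -D * (dC/dx) = D * (C1 - C2) / dx
J = 4.7401e-11 * (4.49 - 3.97) / 3.2e-03
J = 7.703e-09 kg/(m^2*s)


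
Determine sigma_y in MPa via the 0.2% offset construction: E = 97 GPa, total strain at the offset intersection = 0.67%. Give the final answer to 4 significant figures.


Offset strain = 0.002
Elastic strain at yield = total_strain - offset = 6.7e-03 - 0.002 = 4.7e-03
sigma_y = E * elastic_strain = 97000 * 4.7e-03
sigma_y = 455.9 MPa


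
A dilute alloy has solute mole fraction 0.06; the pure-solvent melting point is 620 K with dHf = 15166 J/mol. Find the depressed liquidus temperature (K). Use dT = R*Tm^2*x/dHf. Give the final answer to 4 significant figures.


dT = R*Tm^2*x / dHf
dT = 8.314 * 620^2 * 0.06 / 15166
dT = 12.6437 K
T_new = 620 - 12.6437 = 607.4 K


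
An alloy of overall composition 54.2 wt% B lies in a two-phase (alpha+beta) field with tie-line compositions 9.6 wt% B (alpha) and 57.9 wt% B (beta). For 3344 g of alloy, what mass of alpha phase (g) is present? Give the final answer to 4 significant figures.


f_alpha = (C_beta - C0) / (C_beta - C_alpha)
f_alpha = (57.9 - 54.2) / (57.9 - 9.6) = 0.0766046
m_alpha = f_alpha * m_total = 0.0766046 * 3344 = 256.2 g


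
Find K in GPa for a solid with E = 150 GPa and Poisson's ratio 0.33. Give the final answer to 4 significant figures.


K = E / (3*(1-2*nu))
K = 150 / (3*(1-2*0.33))
K = 147.1 GPa


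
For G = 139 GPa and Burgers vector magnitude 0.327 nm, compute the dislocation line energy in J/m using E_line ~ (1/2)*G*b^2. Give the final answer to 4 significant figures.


E = G*b^2/2
b = 0.327 nm = 3.27e-10 m
G = 139 GPa = 1.39e+11 Pa
E = 0.5 * 1.39e+11 * (3.27e-10)^2
E = 7.432e-09 J/m


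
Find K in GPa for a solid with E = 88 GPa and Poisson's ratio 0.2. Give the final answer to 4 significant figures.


K = E / (3*(1-2*nu))
K = 88 / (3*(1-2*0.2))
K = 48.89 GPa


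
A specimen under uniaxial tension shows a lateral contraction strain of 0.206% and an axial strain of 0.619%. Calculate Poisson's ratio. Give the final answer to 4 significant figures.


nu = -epsilon_lat / epsilon_axial
Lateral strain is contraction (negative), so using magnitudes:
nu = 0.206 / 0.619
nu = 0.3328


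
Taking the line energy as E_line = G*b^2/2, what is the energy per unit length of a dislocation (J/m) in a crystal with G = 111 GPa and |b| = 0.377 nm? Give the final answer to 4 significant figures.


E = G*b^2/2
b = 0.377 nm = 3.77e-10 m
G = 111 GPa = 1.11e+11 Pa
E = 0.5 * 1.11e+11 * (3.77e-10)^2
E = 7.888e-09 J/m


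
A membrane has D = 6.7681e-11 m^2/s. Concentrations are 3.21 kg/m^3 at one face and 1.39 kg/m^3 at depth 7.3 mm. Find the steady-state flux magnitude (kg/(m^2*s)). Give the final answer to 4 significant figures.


J = -D * (dC/dx) = D * (C1 - C2) / dx
J = 6.7681e-11 * (3.21 - 1.39) / 7.3e-03
J = 1.687e-08 kg/(m^2*s)


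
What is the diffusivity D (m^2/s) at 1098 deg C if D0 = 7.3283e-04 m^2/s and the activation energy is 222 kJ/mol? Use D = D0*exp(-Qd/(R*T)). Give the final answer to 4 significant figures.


D = D0 * exp(-Qd / (R*T))
T = 1371.15 K
D = 7.3283e-04 * exp(-222e3 / (8.314 * 1371.15))
D = 2.556e-12 m^2/s


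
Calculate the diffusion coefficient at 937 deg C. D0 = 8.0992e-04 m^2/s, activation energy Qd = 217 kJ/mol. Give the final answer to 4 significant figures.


D = D0 * exp(-Qd / (R*T))
T = 1210.15 K
D = 8.0992e-04 * exp(-217e3 / (8.314 * 1210.15))
D = 3.48e-13 m^2/s


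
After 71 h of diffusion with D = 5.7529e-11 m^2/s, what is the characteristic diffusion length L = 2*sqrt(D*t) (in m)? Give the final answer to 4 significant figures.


t = 71 hr = 255600 s
Diffusion length = 2*sqrt(D*t)
= 2*sqrt(5.7529e-11 * 255600)
= 7.669e-03 m


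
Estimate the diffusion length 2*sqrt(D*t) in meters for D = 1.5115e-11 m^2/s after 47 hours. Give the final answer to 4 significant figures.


t = 47 hr = 169200 s
Diffusion length = 2*sqrt(D*t)
= 2*sqrt(1.5115e-11 * 169200)
= 3.198e-03 m


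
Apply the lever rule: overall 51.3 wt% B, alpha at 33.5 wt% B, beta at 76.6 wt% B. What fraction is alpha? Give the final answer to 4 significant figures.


f_alpha = (C_beta - C0) / (C_beta - C_alpha)
f_alpha = (76.6 - 51.3) / (76.6 - 33.5)
f_alpha = 0.587


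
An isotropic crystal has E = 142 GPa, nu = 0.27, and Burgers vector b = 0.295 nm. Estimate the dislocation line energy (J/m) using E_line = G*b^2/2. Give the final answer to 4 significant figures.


Step 1: G = E / (2*(1+nu))
G = 142 / (2*(1+0.27)) = 55.9055 GPa = 5.59055e+10 Pa
Step 2: E_line = G*b^2/2
b = 0.295 nm = 2.95e-10 m
E_line = 0.5 * 5.59055e+10 * (2.95e-10)^2 = 2.433e-09 J/m


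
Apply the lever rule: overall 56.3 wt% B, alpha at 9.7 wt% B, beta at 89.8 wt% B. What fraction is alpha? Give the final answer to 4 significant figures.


f_alpha = (C_beta - C0) / (C_beta - C_alpha)
f_alpha = (89.8 - 56.3) / (89.8 - 9.7)
f_alpha = 0.4182


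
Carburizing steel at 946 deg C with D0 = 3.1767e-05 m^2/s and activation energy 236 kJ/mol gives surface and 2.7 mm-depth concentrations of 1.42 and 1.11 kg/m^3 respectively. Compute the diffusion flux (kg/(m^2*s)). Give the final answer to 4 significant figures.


Step 1: D = D0 * exp(-Qd/(R*T))
T = 946 + 273.15 = 1219.15 K
D = 3.1767e-05 * exp(-236e3 / (8.314 * 1219.15)) = 2.45562e-15 m^2/s
Step 2: J = D * (C1 - C2) / dx
J = 2.45562e-15 * (1.42 - 1.11) / 2.7e-03
J = 2.819e-13 kg/(m^2*s)


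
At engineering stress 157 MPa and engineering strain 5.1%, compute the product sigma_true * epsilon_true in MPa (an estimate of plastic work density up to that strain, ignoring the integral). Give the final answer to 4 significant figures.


sigma_true = sigma_eng * (1 + epsilon_eng)
sigma_true = 157 * (1 + 0.051) = 165.007 MPa
epsilon_true = ln(1 + epsilon_eng)
epsilon_true = ln(1 + 0.051) = 0.0497421
sigma_true * epsilon_true = 165.007 * 0.0497421 = 8.208 MPa


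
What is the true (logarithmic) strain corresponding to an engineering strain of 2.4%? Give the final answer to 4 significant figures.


epsilon_true = ln(1 + epsilon_eng)
epsilon_true = ln(1 + 0.024)
epsilon_true = 0.02372


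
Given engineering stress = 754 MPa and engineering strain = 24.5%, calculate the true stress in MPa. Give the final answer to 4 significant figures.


sigma_true = sigma_eng * (1 + epsilon_eng)
sigma_true = 754 * (1 + 0.245)
sigma_true = 938.7 MPa


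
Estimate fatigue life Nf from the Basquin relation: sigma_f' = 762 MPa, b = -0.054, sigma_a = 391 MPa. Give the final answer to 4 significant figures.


sigma_a = sigma_f' * (2*Nf)^b
2*Nf = (sigma_a / sigma_f')^(1/b)
2*Nf = (391 / 762)^(1/-0.054)
2*Nf = 232415
Nf = 116200 cycles


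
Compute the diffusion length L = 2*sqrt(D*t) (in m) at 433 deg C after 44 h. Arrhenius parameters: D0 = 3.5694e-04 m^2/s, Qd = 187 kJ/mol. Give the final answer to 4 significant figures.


Step 1: D = D0 * exp(-Qd/(R*T))
T = 706.15 K
D = 3.5694e-04 * exp(-187e3 / (8.314 * 706.15)) = 5.2422e-18 m^2/s
Step 2: L = 2*sqrt(D*t)
t = 44 h = 158400 s
L = 2*sqrt(5.2422e-18 * 158400) = 1.822e-06 m


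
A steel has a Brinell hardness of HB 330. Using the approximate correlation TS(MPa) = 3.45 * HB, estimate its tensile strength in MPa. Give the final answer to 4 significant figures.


TS (MPa) = 3.45 * HB
TS = 3.45 * 330
TS = 1139 MPa


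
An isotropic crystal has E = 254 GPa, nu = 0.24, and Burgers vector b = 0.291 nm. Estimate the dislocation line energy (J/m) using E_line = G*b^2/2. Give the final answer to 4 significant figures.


Step 1: G = E / (2*(1+nu))
G = 254 / (2*(1+0.24)) = 102.419 GPa = 1.02419e+11 Pa
Step 2: E_line = G*b^2/2
b = 0.291 nm = 2.91e-10 m
E_line = 0.5 * 1.02419e+11 * (2.91e-10)^2 = 4.336e-09 J/m


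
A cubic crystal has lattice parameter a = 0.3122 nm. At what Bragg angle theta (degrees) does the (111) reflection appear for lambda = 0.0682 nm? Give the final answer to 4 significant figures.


d = a / sqrt(h^2+k^2+l^2)
d = 0.3122 / sqrt(3) = 0.180249 nm
lambda = 2*d*sin(theta)  =>  sin(theta) = lambda / (2*d)
sin(theta) = 0.0682 / (2 * 0.180249) = 0.189183
theta = 10.91 deg


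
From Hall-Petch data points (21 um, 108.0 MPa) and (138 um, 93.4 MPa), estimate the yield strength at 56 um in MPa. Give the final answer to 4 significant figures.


sigma_y = sigma0 + k / sqrt(d)
1/sqrt(d1) = 1/sqrt(2.1e-05) = 218.218;  1/sqrt(d2) = 85.1257
k = (sigma1 - sigma2) / (1/sqrt(d1) - 1/sqrt(d2)) = (108.0 - 93.4) / (218.218 - 85.1257) = 0.109698 MPa*m^0.5
sigma0 = sigma1 - k/sqrt(d1) = 108.0 - 0.109698*218.218 = 84.0619 MPa
sigma_y(d3) = 84.0619 + 0.109698 / sqrt(5.6e-05) = 98.72 MPa


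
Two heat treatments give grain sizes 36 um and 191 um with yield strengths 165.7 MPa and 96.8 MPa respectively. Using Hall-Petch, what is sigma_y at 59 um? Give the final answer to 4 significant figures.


sigma_y = sigma0 + k / sqrt(d)
1/sqrt(d1) = 1/sqrt(3.6e-05) = 166.667;  1/sqrt(d2) = 72.3575
k = (sigma1 - sigma2) / (1/sqrt(d1) - 1/sqrt(d2)) = (165.7 - 96.8) / (166.667 - 72.3575) = 0.730576 MPa*m^0.5
sigma0 = sigma1 - k/sqrt(d1) = 165.7 - 0.730576*166.667 = 43.9374 MPa
sigma_y(d3) = 43.9374 + 0.730576 / sqrt(5.9e-05) = 139.1 MPa


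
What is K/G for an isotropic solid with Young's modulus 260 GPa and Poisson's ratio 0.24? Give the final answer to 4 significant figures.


G = E / (2*(1+nu))
G = 260 / (2*(1+0.24)) = 104.839 GPa
K = E / (3*(1-2*nu))
K = 260 / (3*(1-2*0.24)) = 166.667 GPa
K/G = 166.667 / 104.839 = 1.59


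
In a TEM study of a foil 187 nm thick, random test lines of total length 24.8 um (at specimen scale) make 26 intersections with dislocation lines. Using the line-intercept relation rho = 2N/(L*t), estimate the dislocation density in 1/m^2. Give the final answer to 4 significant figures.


rho = 2N / (L * t)
L = 24.8 um = 2.48e-05 m, t = 187 nm = 1.87e-07 m
rho = 2 * 26 / (2.48e-05 * 1.87e-07)
rho = 1.121e+13 1/m^2


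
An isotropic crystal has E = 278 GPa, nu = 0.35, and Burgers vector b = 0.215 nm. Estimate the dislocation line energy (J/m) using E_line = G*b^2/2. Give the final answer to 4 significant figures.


Step 1: G = E / (2*(1+nu))
G = 278 / (2*(1+0.35)) = 102.963 GPa = 1.02963e+11 Pa
Step 2: E_line = G*b^2/2
b = 0.215 nm = 2.15e-10 m
E_line = 0.5 * 1.02963e+11 * (2.15e-10)^2 = 2.38e-09 J/m


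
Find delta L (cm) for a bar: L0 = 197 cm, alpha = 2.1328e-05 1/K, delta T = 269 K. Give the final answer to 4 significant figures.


dL = L0 * alpha * dT
dL = 197 * 2.1328e-05 * 269
dL = 1.13 cm


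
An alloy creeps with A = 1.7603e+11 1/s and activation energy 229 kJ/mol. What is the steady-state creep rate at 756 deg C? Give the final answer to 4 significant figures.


rate = A * exp(-Q / (R*T))
T = 756 + 273.15 = 1029.15 K
rate = 1.7603e+11 * exp(-229e3 / (8.314 * 1029.15))
rate = 0.419 1/s


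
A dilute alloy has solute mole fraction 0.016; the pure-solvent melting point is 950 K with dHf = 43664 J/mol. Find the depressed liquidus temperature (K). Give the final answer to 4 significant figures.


dT = R*Tm^2*x / dHf
dT = 8.314 * 950^2 * 0.016 / 43664
dT = 2.7495 K
T_new = 950 - 2.7495 = 947.3 K


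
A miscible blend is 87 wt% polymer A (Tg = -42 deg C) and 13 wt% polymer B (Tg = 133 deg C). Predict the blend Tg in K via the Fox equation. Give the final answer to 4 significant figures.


1/Tg = w1/Tg1 + w2/Tg2 (in Kelvin)
Tg1 = 231.15 K, Tg2 = 406.15 K
1/Tg = 0.87/231.15 + 0.13/406.15
Tg = 244.9 K


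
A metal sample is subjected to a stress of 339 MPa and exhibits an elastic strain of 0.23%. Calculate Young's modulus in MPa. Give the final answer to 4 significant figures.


E = sigma / epsilon
epsilon = 0.23% = 2.3e-03
E = 339 / 2.3e-03
E = 147400 MPa


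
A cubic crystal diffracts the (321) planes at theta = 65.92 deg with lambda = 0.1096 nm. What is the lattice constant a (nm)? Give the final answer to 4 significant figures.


d = lambda / (2*sin(theta))
d = 0.1096 / (2*sin(65.92 deg))
d = 0.0600234 nm
a = d * sqrt(h^2+k^2+l^2) = 0.0600234 * sqrt(14)
a = 0.2246 nm


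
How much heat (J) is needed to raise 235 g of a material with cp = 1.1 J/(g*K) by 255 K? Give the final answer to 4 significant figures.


Q = m * cp * dT
Q = 235 * 1.1 * 255
Q = 65920 J


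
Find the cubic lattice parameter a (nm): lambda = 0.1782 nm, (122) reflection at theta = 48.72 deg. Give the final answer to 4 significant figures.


d = lambda / (2*sin(theta))
d = 0.1782 / (2*sin(48.72 deg))
d = 0.118564 nm
a = d * sqrt(h^2+k^2+l^2) = 0.118564 * sqrt(9)
a = 0.3557 nm


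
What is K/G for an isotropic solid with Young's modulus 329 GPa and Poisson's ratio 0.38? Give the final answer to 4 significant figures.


G = E / (2*(1+nu))
G = 329 / (2*(1+0.38)) = 119.203 GPa
K = E / (3*(1-2*nu))
K = 329 / (3*(1-2*0.38)) = 456.944 GPa
K/G = 456.944 / 119.203 = 3.833


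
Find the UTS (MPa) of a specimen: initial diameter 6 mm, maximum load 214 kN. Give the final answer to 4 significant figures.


A0 = pi*(d/2)^2 = pi*(6/2)^2 = 28.2743 mm^2
UTS = F_max / A0 = 214*1000 / 28.2743
UTS = 7569 MPa


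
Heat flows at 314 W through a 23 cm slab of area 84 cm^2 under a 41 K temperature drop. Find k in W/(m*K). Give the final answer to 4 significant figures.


k = Q*L / (A*dT)
L = 0.23 m, A = 8.4e-03 m^2
k = 314 * 0.23 / (8.4e-03 * 41)
k = 209.7 W/(m*K)


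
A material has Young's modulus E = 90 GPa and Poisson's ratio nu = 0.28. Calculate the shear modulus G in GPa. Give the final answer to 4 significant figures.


G = E / (2*(1+nu))
G = 90 / (2*(1+0.28))
G = 35.16 GPa


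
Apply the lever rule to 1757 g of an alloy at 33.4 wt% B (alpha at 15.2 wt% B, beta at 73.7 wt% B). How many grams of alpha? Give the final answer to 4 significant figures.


f_alpha = (C_beta - C0) / (C_beta - C_alpha)
f_alpha = (73.7 - 33.4) / (73.7 - 15.2) = 0.688889
m_alpha = f_alpha * m_total = 0.688889 * 1757 = 1210 g


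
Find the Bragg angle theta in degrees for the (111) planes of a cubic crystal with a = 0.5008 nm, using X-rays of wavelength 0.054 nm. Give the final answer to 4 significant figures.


d = a / sqrt(h^2+k^2+l^2)
d = 0.5008 / sqrt(3) = 0.289137 nm
lambda = 2*d*sin(theta)  =>  sin(theta) = lambda / (2*d)
sin(theta) = 0.054 / (2 * 0.289137) = 0.0933813
theta = 5.358 deg


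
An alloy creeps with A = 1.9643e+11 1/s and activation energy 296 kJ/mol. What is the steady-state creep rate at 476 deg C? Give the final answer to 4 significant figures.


rate = A * exp(-Q / (R*T))
T = 476 + 273.15 = 749.15 K
rate = 1.9643e+11 * exp(-296e3 / (8.314 * 749.15))
rate = 4.506e-10 1/s


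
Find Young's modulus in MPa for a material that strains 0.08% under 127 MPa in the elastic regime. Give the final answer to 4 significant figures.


E = sigma / epsilon
epsilon = 0.08% = 8e-04
E = 127 / 8e-04
E = 158800 MPa


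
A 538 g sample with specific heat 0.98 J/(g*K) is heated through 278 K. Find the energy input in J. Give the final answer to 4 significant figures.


Q = m * cp * dT
Q = 538 * 0.98 * 278
Q = 146600 J


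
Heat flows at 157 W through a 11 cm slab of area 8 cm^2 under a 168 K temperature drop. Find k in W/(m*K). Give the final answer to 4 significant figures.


k = Q*L / (A*dT)
L = 0.11 m, A = 8e-04 m^2
k = 157 * 0.11 / (8e-04 * 168)
k = 128.5 W/(m*K)


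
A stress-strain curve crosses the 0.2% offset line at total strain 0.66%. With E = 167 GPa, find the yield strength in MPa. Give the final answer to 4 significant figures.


Offset strain = 0.002
Elastic strain at yield = total_strain - offset = 6.6e-03 - 0.002 = 4.6e-03
sigma_y = E * elastic_strain = 167000 * 4.6e-03
sigma_y = 768.2 MPa


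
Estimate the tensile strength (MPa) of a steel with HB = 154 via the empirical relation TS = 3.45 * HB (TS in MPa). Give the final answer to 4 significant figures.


TS (MPa) = 3.45 * HB
TS = 3.45 * 154
TS = 531.3 MPa


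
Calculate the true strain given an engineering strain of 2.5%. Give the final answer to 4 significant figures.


epsilon_true = ln(1 + epsilon_eng)
epsilon_true = ln(1 + 0.025)
epsilon_true = 0.02469


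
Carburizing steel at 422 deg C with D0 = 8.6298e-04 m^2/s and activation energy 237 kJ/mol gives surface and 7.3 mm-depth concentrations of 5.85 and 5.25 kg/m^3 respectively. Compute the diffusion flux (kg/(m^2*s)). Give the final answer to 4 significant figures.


Step 1: D = D0 * exp(-Qd/(R*T))
T = 422 + 273.15 = 695.15 K
D = 8.6298e-04 * exp(-237e3 / (8.314 * 695.15)) = 1.3391e-21 m^2/s
Step 2: J = D * (C1 - C2) / dx
J = 1.3391e-21 * (5.85 - 5.25) / 7.3e-03
J = 1.101e-19 kg/(m^2*s)


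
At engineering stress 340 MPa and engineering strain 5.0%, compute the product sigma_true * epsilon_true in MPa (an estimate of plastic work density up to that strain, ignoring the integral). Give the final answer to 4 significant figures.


sigma_true = sigma_eng * (1 + epsilon_eng)
sigma_true = 340 * (1 + 0.05) = 357 MPa
epsilon_true = ln(1 + epsilon_eng)
epsilon_true = ln(1 + 0.05) = 0.0487902
sigma_true * epsilon_true = 357 * 0.0487902 = 17.42 MPa


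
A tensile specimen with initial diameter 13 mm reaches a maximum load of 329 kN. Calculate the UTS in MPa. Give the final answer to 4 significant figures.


A0 = pi*(d/2)^2 = pi*(13/2)^2 = 132.732 mm^2
UTS = F_max / A0 = 329*1000 / 132.732
UTS = 2479 MPa


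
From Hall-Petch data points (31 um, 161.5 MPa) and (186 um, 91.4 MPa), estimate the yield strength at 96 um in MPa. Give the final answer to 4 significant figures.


sigma_y = sigma0 + k / sqrt(d)
1/sqrt(d1) = 1/sqrt(3.1e-05) = 179.605;  1/sqrt(d2) = 73.3236
k = (sigma1 - sigma2) / (1/sqrt(d1) - 1/sqrt(d2)) = (161.5 - 91.4) / (179.605 - 73.3236) = 0.659568 MPa*m^0.5
sigma0 = sigma1 - k/sqrt(d1) = 161.5 - 0.659568*179.605 = 43.0382 MPa
sigma_y(d3) = 43.0382 + 0.659568 / sqrt(9.6e-05) = 110.4 MPa


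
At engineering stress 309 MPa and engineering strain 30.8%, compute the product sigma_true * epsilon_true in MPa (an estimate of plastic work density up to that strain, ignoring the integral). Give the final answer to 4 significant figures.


sigma_true = sigma_eng * (1 + epsilon_eng)
sigma_true = 309 * (1 + 0.308) = 404.172 MPa
epsilon_true = ln(1 + epsilon_eng)
epsilon_true = ln(1 + 0.308) = 0.268499
sigma_true * epsilon_true = 404.172 * 0.268499 = 108.5 MPa


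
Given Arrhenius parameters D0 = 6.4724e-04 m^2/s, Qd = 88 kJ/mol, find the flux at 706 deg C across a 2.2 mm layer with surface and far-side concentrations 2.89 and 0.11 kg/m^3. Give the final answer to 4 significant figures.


Step 1: D = D0 * exp(-Qd/(R*T))
T = 706 + 273.15 = 979.15 K
D = 6.4724e-04 * exp(-88e3 / (8.314 * 979.15)) = 1.30727e-08 m^2/s
Step 2: J = D * (C1 - C2) / dx
J = 1.30727e-08 * (2.89 - 0.11) / 2.2e-03
J = 1.652e-05 kg/(m^2*s)


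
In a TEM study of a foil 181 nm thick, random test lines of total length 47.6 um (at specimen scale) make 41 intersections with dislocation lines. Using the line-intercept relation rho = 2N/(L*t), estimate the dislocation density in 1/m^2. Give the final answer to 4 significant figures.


rho = 2N / (L * t)
L = 47.6 um = 4.76e-05 m, t = 181 nm = 1.81e-07 m
rho = 2 * 41 / (4.76e-05 * 1.81e-07)
rho = 9.518e+12 1/m^2


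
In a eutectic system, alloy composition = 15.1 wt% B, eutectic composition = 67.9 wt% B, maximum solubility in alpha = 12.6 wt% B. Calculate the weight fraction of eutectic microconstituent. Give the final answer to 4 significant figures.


f_primary = (C_e - C0) / (C_e - C_alpha_max)
f_primary = (67.9 - 15.1) / (67.9 - 12.6)
f_primary = 0.954792
f_eutectic = 1 - 0.954792 = 0.04521


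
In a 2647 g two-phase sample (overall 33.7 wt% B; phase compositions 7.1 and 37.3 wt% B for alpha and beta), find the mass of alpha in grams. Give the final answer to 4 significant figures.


f_alpha = (C_beta - C0) / (C_beta - C_alpha)
f_alpha = (37.3 - 33.7) / (37.3 - 7.1) = 0.119205
m_alpha = f_alpha * m_total = 0.119205 * 2647 = 315.5 g


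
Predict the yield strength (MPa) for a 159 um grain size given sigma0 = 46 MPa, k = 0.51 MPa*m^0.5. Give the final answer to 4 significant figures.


sigma_y = sigma0 + k / sqrt(d)
d = 159 um = 1.59e-04 m
sigma_y = 46 + 0.51 / sqrt(1.59e-04)
sigma_y = 86.45 MPa


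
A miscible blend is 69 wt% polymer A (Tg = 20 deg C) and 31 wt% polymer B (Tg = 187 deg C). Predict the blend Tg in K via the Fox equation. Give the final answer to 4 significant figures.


1/Tg = w1/Tg1 + w2/Tg2 (in Kelvin)
Tg1 = 293.15 K, Tg2 = 460.15 K
1/Tg = 0.69/293.15 + 0.31/460.15
Tg = 330.3 K


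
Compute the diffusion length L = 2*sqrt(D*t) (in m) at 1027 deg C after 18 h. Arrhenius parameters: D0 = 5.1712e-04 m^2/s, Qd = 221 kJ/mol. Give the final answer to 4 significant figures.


Step 1: D = D0 * exp(-Qd/(R*T))
T = 1300.15 K
D = 5.1712e-04 * exp(-221e3 / (8.314 * 1300.15)) = 6.82977e-13 m^2/s
Step 2: L = 2*sqrt(D*t)
t = 18 h = 64800 s
L = 2*sqrt(6.82977e-13 * 64800) = 4.207e-04 m


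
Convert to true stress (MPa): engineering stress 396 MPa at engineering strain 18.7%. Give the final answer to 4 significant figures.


sigma_true = sigma_eng * (1 + epsilon_eng)
sigma_true = 396 * (1 + 0.187)
sigma_true = 470.1 MPa


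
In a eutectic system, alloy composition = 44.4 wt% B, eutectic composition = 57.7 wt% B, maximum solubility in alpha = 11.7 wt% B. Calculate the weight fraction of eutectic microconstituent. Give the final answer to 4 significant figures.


f_primary = (C_e - C0) / (C_e - C_alpha_max)
f_primary = (57.7 - 44.4) / (57.7 - 11.7)
f_primary = 0.28913
f_eutectic = 1 - 0.28913 = 0.7109


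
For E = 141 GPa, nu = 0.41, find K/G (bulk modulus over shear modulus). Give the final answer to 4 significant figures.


G = E / (2*(1+nu))
G = 141 / (2*(1+0.41)) = 50 GPa
K = E / (3*(1-2*nu))
K = 141 / (3*(1-2*0.41)) = 261.111 GPa
K/G = 261.111 / 50 = 5.222


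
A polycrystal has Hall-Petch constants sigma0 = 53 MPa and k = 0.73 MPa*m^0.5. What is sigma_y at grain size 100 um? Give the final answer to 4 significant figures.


sigma_y = sigma0 + k / sqrt(d)
d = 100 um = 1e-04 m
sigma_y = 53 + 0.73 / sqrt(1e-04)
sigma_y = 126 MPa


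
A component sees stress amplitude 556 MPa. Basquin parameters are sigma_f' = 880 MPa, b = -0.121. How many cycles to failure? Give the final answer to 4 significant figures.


sigma_a = sigma_f' * (2*Nf)^b
2*Nf = (sigma_a / sigma_f')^(1/b)
2*Nf = (556 / 880)^(1/-0.121)
2*Nf = 44.463
Nf = 22.23 cycles


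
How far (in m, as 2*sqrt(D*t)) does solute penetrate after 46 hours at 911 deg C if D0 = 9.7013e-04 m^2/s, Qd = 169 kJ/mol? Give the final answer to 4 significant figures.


Step 1: D = D0 * exp(-Qd/(R*T))
T = 1184.15 K
D = 9.7013e-04 * exp(-169e3 / (8.314 * 1184.15)) = 3.40186e-11 m^2/s
Step 2: L = 2*sqrt(D*t)
t = 46 h = 165600 s
L = 2*sqrt(3.40186e-11 * 165600) = 4.747e-03 m


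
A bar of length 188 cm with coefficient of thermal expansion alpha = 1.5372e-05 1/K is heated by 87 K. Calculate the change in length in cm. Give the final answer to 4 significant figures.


dL = L0 * alpha * dT
dL = 188 * 1.5372e-05 * 87
dL = 0.2514 cm


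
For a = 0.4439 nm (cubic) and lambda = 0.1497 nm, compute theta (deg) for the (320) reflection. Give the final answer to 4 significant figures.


d = a / sqrt(h^2+k^2+l^2)
d = 0.4439 / sqrt(13) = 0.123116 nm
lambda = 2*d*sin(theta)  =>  sin(theta) = lambda / (2*d)
sin(theta) = 0.1497 / (2 * 0.123116) = 0.607965
theta = 37.44 deg


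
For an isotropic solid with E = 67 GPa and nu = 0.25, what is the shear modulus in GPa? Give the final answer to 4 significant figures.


G = E / (2*(1+nu))
G = 67 / (2*(1+0.25))
G = 26.8 GPa


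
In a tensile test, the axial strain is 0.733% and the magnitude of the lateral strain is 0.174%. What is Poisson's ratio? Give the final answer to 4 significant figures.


nu = -epsilon_lat / epsilon_axial
Lateral strain is contraction (negative), so using magnitudes:
nu = 0.174 / 0.733
nu = 0.2374


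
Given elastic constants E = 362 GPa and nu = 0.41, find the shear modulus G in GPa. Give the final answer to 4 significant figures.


G = E / (2*(1+nu))
G = 362 / (2*(1+0.41))
G = 128.4 GPa


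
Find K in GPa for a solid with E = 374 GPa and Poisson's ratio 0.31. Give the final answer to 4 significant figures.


K = E / (3*(1-2*nu))
K = 374 / (3*(1-2*0.31))
K = 328.1 GPa


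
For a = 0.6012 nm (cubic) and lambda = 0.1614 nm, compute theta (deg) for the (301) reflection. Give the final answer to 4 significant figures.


d = a / sqrt(h^2+k^2+l^2)
d = 0.6012 / sqrt(10) = 0.190116 nm
lambda = 2*d*sin(theta)  =>  sin(theta) = lambda / (2*d)
sin(theta) = 0.1614 / (2 * 0.190116) = 0.424477
theta = 25.12 deg


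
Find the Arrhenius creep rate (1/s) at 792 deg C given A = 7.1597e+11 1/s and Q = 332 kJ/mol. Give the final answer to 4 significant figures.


rate = A * exp(-Q / (R*T))
T = 792 + 273.15 = 1065.15 K
rate = 7.1597e+11 * exp(-332e3 / (8.314 * 1065.15))
rate = 3.742e-05 1/s


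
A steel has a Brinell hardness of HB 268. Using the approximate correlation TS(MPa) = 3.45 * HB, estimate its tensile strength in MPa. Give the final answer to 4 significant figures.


TS (MPa) = 3.45 * HB
TS = 3.45 * 268
TS = 924.6 MPa


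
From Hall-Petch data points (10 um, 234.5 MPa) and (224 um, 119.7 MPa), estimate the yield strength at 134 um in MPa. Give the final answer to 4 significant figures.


sigma_y = sigma0 + k / sqrt(d)
1/sqrt(d1) = 1/sqrt(1e-05) = 316.228;  1/sqrt(d2) = 66.8153
k = (sigma1 - sigma2) / (1/sqrt(d1) - 1/sqrt(d2)) = (234.5 - 119.7) / (316.228 - 66.8153) = 0.460282 MPa*m^0.5
sigma0 = sigma1 - k/sqrt(d1) = 234.5 - 0.460282*316.228 = 88.9461 MPa
sigma_y(d3) = 88.9461 + 0.460282 / sqrt(1.34e-04) = 128.7 MPa


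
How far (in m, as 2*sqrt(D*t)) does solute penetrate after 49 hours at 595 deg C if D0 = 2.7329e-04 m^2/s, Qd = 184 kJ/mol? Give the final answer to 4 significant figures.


Step 1: D = D0 * exp(-Qd/(R*T))
T = 868.15 K
D = 2.7329e-04 * exp(-184e3 / (8.314 * 868.15)) = 2.3193e-15 m^2/s
Step 2: L = 2*sqrt(D*t)
t = 49 h = 176400 s
L = 2*sqrt(2.3193e-15 * 176400) = 4.045e-05 m


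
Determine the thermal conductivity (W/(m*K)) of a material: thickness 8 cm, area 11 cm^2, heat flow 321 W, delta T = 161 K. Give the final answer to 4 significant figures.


k = Q*L / (A*dT)
L = 0.08 m, A = 1.1e-03 m^2
k = 321 * 0.08 / (1.1e-03 * 161)
k = 145 W/(m*K)


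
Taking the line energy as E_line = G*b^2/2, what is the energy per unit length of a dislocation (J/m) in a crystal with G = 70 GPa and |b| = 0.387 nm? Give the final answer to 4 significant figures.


E = G*b^2/2
b = 0.387 nm = 3.87e-10 m
G = 70 GPa = 7e+10 Pa
E = 0.5 * 7e+10 * (3.87e-10)^2
E = 5.242e-09 J/m


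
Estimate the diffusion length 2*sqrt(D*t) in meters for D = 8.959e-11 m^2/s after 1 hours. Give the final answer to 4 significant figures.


t = 1 hr = 3600 s
Diffusion length = 2*sqrt(D*t)
= 2*sqrt(8.959e-11 * 3600)
= 1.136e-03 m


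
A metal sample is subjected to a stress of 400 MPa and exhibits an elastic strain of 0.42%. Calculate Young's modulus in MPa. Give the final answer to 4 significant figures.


E = sigma / epsilon
epsilon = 0.42% = 4.2e-03
E = 400 / 4.2e-03
E = 95240 MPa


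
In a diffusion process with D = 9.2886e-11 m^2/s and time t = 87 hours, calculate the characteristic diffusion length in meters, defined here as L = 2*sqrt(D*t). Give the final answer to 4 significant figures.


t = 87 hr = 313200 s
Diffusion length = 2*sqrt(D*t)
= 2*sqrt(9.2886e-11 * 313200)
= 0.01079 m


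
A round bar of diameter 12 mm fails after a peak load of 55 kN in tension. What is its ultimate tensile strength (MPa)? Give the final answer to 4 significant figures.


A0 = pi*(d/2)^2 = pi*(12/2)^2 = 113.097 mm^2
UTS = F_max / A0 = 55*1000 / 113.097
UTS = 486.3 MPa


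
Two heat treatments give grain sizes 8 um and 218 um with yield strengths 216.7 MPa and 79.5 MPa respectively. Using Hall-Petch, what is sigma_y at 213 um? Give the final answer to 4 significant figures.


sigma_y = sigma0 + k / sqrt(d)
1/sqrt(d1) = 1/sqrt(8e-06) = 353.553;  1/sqrt(d2) = 67.7285
k = (sigma1 - sigma2) / (1/sqrt(d1) - 1/sqrt(d2)) = (216.7 - 79.5) / (353.553 - 67.7285) = 0.480014 MPa*m^0.5
sigma0 = sigma1 - k/sqrt(d1) = 216.7 - 0.480014*353.553 = 46.9893 MPa
sigma_y(d3) = 46.9893 + 0.480014 / sqrt(2.13e-04) = 79.88 MPa


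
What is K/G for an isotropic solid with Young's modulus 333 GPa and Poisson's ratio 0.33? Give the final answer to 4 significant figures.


G = E / (2*(1+nu))
G = 333 / (2*(1+0.33)) = 125.188 GPa
K = E / (3*(1-2*nu))
K = 333 / (3*(1-2*0.33)) = 326.471 GPa
K/G = 326.471 / 125.188 = 2.608


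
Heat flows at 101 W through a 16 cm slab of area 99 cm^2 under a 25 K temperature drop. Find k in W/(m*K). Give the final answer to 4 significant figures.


k = Q*L / (A*dT)
L = 0.16 m, A = 9.9e-03 m^2
k = 101 * 0.16 / (9.9e-03 * 25)
k = 65.29 W/(m*K)


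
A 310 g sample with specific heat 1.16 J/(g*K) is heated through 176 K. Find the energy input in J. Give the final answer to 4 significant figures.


Q = m * cp * dT
Q = 310 * 1.16 * 176
Q = 63290 J


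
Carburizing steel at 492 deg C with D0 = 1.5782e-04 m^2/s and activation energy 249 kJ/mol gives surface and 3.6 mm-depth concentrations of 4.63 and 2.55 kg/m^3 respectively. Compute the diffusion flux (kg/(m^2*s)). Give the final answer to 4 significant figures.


Step 1: D = D0 * exp(-Qd/(R*T))
T = 492 + 273.15 = 765.15 K
D = 1.5782e-04 * exp(-249e3 / (8.314 * 765.15)) = 1.58131e-21 m^2/s
Step 2: J = D * (C1 - C2) / dx
J = 1.58131e-21 * (4.63 - 2.55) / 3.6e-03
J = 9.136e-19 kg/(m^2*s)


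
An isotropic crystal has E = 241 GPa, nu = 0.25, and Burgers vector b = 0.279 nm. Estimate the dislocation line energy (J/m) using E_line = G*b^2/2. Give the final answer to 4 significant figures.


Step 1: G = E / (2*(1+nu))
G = 241 / (2*(1+0.25)) = 96.4 GPa = 9.64e+10 Pa
Step 2: E_line = G*b^2/2
b = 0.279 nm = 2.79e-10 m
E_line = 0.5 * 9.64e+10 * (2.79e-10)^2 = 3.752e-09 J/m


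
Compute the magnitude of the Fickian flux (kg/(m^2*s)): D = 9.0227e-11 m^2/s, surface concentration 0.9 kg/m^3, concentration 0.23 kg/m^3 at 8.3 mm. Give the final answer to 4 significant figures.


J = -D * (dC/dx) = D * (C1 - C2) / dx
J = 9.0227e-11 * (0.9 - 0.23) / 8.3e-03
J = 7.283e-09 kg/(m^2*s)


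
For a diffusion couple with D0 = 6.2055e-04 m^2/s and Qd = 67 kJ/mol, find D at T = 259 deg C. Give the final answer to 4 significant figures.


D = D0 * exp(-Qd / (R*T))
T = 532.15 K
D = 6.2055e-04 * exp(-67e3 / (8.314 * 532.15))
D = 1.644e-10 m^2/s


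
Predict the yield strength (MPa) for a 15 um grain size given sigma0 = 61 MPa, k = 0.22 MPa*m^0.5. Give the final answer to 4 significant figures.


sigma_y = sigma0 + k / sqrt(d)
d = 15 um = 1.5e-05 m
sigma_y = 61 + 0.22 / sqrt(1.5e-05)
sigma_y = 117.8 MPa


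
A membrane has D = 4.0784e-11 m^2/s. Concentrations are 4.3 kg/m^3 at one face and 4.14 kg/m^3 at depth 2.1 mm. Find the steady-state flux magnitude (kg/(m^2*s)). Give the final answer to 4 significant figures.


J = -D * (dC/dx) = D * (C1 - C2) / dx
J = 4.0784e-11 * (4.3 - 4.14) / 2.1e-03
J = 3.107e-09 kg/(m^2*s)


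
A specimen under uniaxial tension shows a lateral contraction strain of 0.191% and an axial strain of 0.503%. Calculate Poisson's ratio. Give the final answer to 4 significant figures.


nu = -epsilon_lat / epsilon_axial
Lateral strain is contraction (negative), so using magnitudes:
nu = 0.191 / 0.503
nu = 0.3797


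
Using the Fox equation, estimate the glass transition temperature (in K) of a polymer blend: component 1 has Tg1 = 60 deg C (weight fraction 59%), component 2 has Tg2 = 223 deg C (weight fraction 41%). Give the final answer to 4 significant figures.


1/Tg = w1/Tg1 + w2/Tg2 (in Kelvin)
Tg1 = 333.15 K, Tg2 = 496.15 K
1/Tg = 0.59/333.15 + 0.41/496.15
Tg = 385 K


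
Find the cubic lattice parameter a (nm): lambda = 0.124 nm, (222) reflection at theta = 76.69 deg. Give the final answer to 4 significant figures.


d = lambda / (2*sin(theta))
d = 0.124 / (2*sin(76.69 deg))
d = 0.0637114 nm
a = d * sqrt(h^2+k^2+l^2) = 0.0637114 * sqrt(12)
a = 0.2207 nm


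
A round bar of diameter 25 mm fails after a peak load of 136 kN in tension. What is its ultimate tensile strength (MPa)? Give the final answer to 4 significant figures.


A0 = pi*(d/2)^2 = pi*(25/2)^2 = 490.874 mm^2
UTS = F_max / A0 = 136*1000 / 490.874
UTS = 277.1 MPa


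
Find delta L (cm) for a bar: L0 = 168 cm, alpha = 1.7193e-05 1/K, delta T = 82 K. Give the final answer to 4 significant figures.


dL = L0 * alpha * dT
dL = 168 * 1.7193e-05 * 82
dL = 0.2369 cm


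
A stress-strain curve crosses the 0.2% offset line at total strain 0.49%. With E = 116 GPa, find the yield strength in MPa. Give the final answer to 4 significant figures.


Offset strain = 0.002
Elastic strain at yield = total_strain - offset = 4.9e-03 - 0.002 = 2.9e-03
sigma_y = E * elastic_strain = 116000 * 2.9e-03
sigma_y = 336.4 MPa


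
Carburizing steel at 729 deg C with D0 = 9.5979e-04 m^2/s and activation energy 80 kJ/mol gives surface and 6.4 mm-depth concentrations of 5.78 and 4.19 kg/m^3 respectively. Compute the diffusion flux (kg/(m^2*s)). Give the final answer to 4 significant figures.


Step 1: D = D0 * exp(-Qd/(R*T))
T = 729 + 273.15 = 1002.15 K
D = 9.5979e-04 * exp(-80e3 / (8.314 * 1002.15)) = 6.48962e-08 m^2/s
Step 2: J = D * (C1 - C2) / dx
J = 6.48962e-08 * (5.78 - 4.19) / 6.4e-03
J = 1.612e-05 kg/(m^2*s)


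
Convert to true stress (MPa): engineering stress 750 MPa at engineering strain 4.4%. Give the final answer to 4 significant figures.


sigma_true = sigma_eng * (1 + epsilon_eng)
sigma_true = 750 * (1 + 0.044)
sigma_true = 783 MPa


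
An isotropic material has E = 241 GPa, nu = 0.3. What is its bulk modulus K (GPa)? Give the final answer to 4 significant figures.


K = E / (3*(1-2*nu))
K = 241 / (3*(1-2*0.3))
K = 200.8 GPa


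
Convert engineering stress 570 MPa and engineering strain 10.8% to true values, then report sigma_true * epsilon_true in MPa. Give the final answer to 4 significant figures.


sigma_true = sigma_eng * (1 + epsilon_eng)
sigma_true = 570 * (1 + 0.108) = 631.56 MPa
epsilon_true = ln(1 + epsilon_eng)
epsilon_true = ln(1 + 0.108) = 0.102557
sigma_true * epsilon_true = 631.56 * 0.102557 = 64.77 MPa


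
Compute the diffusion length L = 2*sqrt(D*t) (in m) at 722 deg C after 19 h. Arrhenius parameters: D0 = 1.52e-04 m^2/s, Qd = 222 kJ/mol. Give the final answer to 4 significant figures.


Step 1: D = D0 * exp(-Qd/(R*T))
T = 995.15 K
D = 1.52e-04 * exp(-222e3 / (8.314 * 995.15)) = 3.37923e-16 m^2/s
Step 2: L = 2*sqrt(D*t)
t = 19 h = 68400 s
L = 2*sqrt(3.37923e-16 * 68400) = 9.615e-06 m


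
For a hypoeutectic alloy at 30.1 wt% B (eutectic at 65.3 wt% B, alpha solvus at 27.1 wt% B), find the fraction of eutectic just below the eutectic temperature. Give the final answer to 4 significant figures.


f_primary = (C_e - C0) / (C_e - C_alpha_max)
f_primary = (65.3 - 30.1) / (65.3 - 27.1)
f_primary = 0.921466
f_eutectic = 1 - 0.921466 = 0.07853


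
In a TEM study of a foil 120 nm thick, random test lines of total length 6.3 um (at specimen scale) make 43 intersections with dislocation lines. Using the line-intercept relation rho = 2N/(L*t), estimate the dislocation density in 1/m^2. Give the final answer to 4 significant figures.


rho = 2N / (L * t)
L = 6.3 um = 6.3e-06 m, t = 120 nm = 1.2e-07 m
rho = 2 * 43 / (6.3e-06 * 1.2e-07)
rho = 1.138e+14 1/m^2


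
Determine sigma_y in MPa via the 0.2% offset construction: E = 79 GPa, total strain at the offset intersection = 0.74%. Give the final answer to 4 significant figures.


Offset strain = 0.002
Elastic strain at yield = total_strain - offset = 7.4e-03 - 0.002 = 5.4e-03
sigma_y = E * elastic_strain = 79000 * 5.4e-03
sigma_y = 426.6 MPa


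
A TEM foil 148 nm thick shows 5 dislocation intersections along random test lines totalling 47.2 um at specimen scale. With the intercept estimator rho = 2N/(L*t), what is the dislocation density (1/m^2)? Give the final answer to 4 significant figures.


rho = 2N / (L * t)
L = 47.2 um = 4.72e-05 m, t = 148 nm = 1.48e-07 m
rho = 2 * 5 / (4.72e-05 * 1.48e-07)
rho = 1.432e+12 1/m^2


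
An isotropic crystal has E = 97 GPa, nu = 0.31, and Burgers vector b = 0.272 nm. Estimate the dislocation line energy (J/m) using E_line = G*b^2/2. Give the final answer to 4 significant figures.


Step 1: G = E / (2*(1+nu))
G = 97 / (2*(1+0.31)) = 37.0229 GPa = 3.70229e+10 Pa
Step 2: E_line = G*b^2/2
b = 0.272 nm = 2.72e-10 m
E_line = 0.5 * 3.70229e+10 * (2.72e-10)^2 = 1.37e-09 J/m


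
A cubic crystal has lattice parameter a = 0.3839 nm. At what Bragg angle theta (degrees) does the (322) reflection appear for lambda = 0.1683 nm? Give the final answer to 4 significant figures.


d = a / sqrt(h^2+k^2+l^2)
d = 0.3839 / sqrt(17) = 0.0931094 nm
lambda = 2*d*sin(theta)  =>  sin(theta) = lambda / (2*d)
sin(theta) = 0.1683 / (2 * 0.0931094) = 0.903775
theta = 64.66 deg


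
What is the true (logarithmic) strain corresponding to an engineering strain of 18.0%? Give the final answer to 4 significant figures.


epsilon_true = ln(1 + epsilon_eng)
epsilon_true = ln(1 + 0.18)
epsilon_true = 0.1655


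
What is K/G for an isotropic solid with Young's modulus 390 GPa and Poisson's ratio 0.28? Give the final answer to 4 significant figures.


G = E / (2*(1+nu))
G = 390 / (2*(1+0.28)) = 152.344 GPa
K = E / (3*(1-2*nu))
K = 390 / (3*(1-2*0.28)) = 295.455 GPa
K/G = 295.455 / 152.344 = 1.939


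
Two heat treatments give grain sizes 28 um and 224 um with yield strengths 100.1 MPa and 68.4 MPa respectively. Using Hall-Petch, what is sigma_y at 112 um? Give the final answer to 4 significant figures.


sigma_y = sigma0 + k / sqrt(d)
1/sqrt(d1) = 1/sqrt(2.8e-05) = 188.982;  1/sqrt(d2) = 66.8153
k = (sigma1 - sigma2) / (1/sqrt(d1) - 1/sqrt(d2)) = (100.1 - 68.4) / (188.982 - 66.8153) = 0.259481 MPa*m^0.5
sigma0 = sigma1 - k/sqrt(d1) = 100.1 - 0.259481*188.982 = 51.0627 MPa
sigma_y(d3) = 51.0627 + 0.259481 / sqrt(1.12e-04) = 75.58 MPa


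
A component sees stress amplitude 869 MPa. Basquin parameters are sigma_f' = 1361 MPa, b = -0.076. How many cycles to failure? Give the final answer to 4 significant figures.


sigma_a = sigma_f' * (2*Nf)^b
2*Nf = (sigma_a / sigma_f')^(1/b)
2*Nf = (869 / 1361)^(1/-0.076)
2*Nf = 366.153
Nf = 183.1 cycles


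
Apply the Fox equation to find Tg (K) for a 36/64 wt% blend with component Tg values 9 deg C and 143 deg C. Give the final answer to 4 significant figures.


1/Tg = w1/Tg1 + w2/Tg2 (in Kelvin)
Tg1 = 282.15 K, Tg2 = 416.15 K
1/Tg = 0.36/282.15 + 0.64/416.15
Tg = 355.4 K
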